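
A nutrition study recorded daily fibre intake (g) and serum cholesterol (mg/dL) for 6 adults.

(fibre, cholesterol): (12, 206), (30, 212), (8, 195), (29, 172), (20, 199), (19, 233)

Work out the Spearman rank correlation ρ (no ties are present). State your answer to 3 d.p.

Rank fibre: 2, 6, 1, 5, 4, 3
Rank cholesterol: 4, 5, 2, 1, 3, 6
d = rank(fibre) − rank(cholesterol): -2, 1, -1, 4, 1, -3; Σd² = 32
ρ = 1 − 6Σd² / [n(n²−1)] = 1 − 6×32 / (6×35) = 1 − 192/210 ≈ 0.086

0.086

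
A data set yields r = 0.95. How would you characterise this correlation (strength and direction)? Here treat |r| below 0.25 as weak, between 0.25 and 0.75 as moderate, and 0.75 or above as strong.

r = 0.95 > 0 so the relationship is positive.
|r| = 0.95, which falls in the strong range.

strong positive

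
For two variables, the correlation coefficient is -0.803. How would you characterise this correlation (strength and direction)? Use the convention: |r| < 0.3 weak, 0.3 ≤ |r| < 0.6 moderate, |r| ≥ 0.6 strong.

r = -0.803 < 0 so the relationship is negative.
|r| = 0.803, which falls in the strong range.

strong negative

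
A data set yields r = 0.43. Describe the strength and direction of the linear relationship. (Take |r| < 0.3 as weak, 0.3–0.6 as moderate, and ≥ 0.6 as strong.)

moderate positive

r = 0.43 > 0 so the relationship is positive.
|r| = 0.43, which falls in the moderate range.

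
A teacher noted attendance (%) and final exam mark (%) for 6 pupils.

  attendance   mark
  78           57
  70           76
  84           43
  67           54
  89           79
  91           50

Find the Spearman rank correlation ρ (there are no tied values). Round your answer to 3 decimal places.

-0.143

Rank attendance: 3, 2, 4, 1, 5, 6
Rank mark: 4, 5, 1, 3, 6, 2
d = rank(attendance) − rank(mark): -1, -3, 3, -2, -1, 4; Σd² = 40
ρ = 1 − 6Σd² / [n(n²−1)] = 1 − 6×40 / (6×35) = 1 − 240/210 ≈ -0.143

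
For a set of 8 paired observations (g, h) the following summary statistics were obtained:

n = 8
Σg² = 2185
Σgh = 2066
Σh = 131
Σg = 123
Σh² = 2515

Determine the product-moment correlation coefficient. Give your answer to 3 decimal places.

0.157

r = (nΣgh − ΣgΣh) / √[(nΣg² − (Σg)²)(nΣh² − (Σh)²)]
Numerator: 8×2066 − 123×131 = 415
Denominator: √[(17480 − 15129)(20120 − 17161)] = √[2351 × 2959] = 2637.5384
r = 415 / 2637.5384 ≈ 0.157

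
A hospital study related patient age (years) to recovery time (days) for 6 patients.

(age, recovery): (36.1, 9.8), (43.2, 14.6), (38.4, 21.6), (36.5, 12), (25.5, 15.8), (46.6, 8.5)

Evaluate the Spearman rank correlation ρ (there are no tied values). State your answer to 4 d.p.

-0.3143

Rank age: 2, 5, 4, 3, 1, 6
Rank recovery: 2, 4, 6, 3, 5, 1
d = rank(age) − rank(recovery): 0, 1, -2, 0, -4, 5; Σd² = 46
ρ = 1 − 6Σd² / [n(n²−1)] = 1 − 6×46 / (6×35) = 1 − 276/210 ≈ -0.3143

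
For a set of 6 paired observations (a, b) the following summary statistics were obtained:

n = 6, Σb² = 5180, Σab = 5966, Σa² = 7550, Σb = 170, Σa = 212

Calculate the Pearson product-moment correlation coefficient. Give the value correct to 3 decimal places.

r = (nΣab − ΣaΣb) / √[(nΣa² − (Σa)²)(nΣb² − (Σb)²)]
Numerator: 6×5966 − 212×170 = -244
Denominator: √[(45300 − 44944)(31080 − 28900)] = √[356 × 2180] = 880.9540
r = -244 / 880.9540 ≈ -0.277

-0.277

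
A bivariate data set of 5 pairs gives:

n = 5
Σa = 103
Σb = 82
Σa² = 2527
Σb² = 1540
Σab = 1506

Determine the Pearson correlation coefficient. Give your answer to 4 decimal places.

r = (nΣab − ΣaΣb) / √[(nΣa² − (Σa)²)(nΣb² − (Σb)²)]
Numerator: 5×1506 − 103×82 = -916
Denominator: √[(12635 − 10609)(7700 − 6724)] = √[2026 × 976] = 1406.1920
r = -916 / 1406.1920 ≈ -0.6514

-0.6514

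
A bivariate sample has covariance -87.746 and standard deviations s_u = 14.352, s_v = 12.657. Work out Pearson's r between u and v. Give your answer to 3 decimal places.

-0.483

r = Cov(u,v) / (s_u · s_v) = -87.746 / (14.352 × 12.657)
  = -87.746 / 181.6533 ≈ -0.483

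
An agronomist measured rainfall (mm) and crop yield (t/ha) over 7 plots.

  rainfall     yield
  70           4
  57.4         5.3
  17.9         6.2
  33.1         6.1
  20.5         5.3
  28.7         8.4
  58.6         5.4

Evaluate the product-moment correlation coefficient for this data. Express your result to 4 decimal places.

-0.5998

n = 7, Σx = 286.2, Σy = 40.7, Σx² = 14288.68, Σy² = 247.55, Σxy = 1563.28
nΣxy − ΣxΣy = 10942.96 − 11648.34 = -705.38
nΣx² − (Σx)² = 100020.76 − 81910.44 = 18110.32; nΣy² − (Σy)² = 1732.85 − 1656.49 = 76.36
r = -705.38 / √(18110.32 × 76.36) = -705.38 / 1175.9694 ≈ -0.5998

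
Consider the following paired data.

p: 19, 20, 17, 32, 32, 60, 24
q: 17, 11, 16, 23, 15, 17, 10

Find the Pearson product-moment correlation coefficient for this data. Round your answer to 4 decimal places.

n = 7, Σp = 204, Σq = 109, Σp² = 7274, Σq² = 1809, Σpq = 3291
nΣpq − ΣpΣq = 23037 − 22236 = 801
nΣp² − (Σp)² = 50918 − 41616 = 9302; nΣq² − (Σq)² = 12663 − 11881 = 782
r = 801 / √(9302 × 782) = 801 / 2697.0658 ≈ 0.2970

0.2970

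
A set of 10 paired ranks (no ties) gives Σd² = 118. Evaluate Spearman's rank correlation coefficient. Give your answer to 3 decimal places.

0.285

ρ = 1 − 6Σd² / [n(n²−1)] = 1 − 6×118 / (10×99)
  = 1 − 708/990 = 1 − 0.7152 ≈ 0.285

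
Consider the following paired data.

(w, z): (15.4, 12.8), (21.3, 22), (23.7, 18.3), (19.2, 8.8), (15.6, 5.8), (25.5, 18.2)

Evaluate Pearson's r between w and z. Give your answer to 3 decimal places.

n = 6, Σw = 120.7, Σz = 85.9, Σw² = 2514.79, Σz² = 1425.05, Σwz = 1822.97
nΣwz − ΣwΣz = 10937.82 − 10368.13 = 569.69
nΣw² − (Σw)² = 15088.74 − 14568.49 = 520.25; nΣz² − (Σz)² = 8550.3 − 7378.81 = 1171.49
r = 569.69 / √(520.25 × 1171.49) = 569.69 / 780.6841 ≈ 0.730

0.730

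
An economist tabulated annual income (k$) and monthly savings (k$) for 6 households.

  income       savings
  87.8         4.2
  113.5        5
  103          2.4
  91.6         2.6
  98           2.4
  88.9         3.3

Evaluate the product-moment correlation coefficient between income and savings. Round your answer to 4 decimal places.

0.3236

n = 6, Σx = 582.8, Σy = 19.9, Σx² = 57097.86, Σy² = 71.81, Σxy = 1950.19
nΣxy − ΣxΣy = 11701.14 − 11597.72 = 103.42
nΣx² − (Σx)² = 342587.16 − 339655.84 = 2931.32; nΣy² − (Σy)² = 430.86 − 396.01 = 34.85
r = 103.42 / √(2931.32 × 34.85) = 103.42 / 319.6193 ≈ 0.3236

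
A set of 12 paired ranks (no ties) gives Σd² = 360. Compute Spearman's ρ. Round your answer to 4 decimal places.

-0.2587

ρ = 1 − 6Σd² / [n(n²−1)] = 1 − 6×360 / (12×143)
  = 1 − 2160/1716 = 1 − 1.25874 ≈ -0.2587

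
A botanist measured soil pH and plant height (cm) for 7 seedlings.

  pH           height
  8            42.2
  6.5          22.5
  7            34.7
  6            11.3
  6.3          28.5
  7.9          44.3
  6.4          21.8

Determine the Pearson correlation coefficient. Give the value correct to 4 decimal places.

n = 7, Σx = 48.1, Σy = 205.3, Σx² = 334.31, Σy² = 6868.85, Σxy = 1463.59
nΣxy − ΣxΣy = 10245.13 − 9874.93 = 370.2
nΣx² − (Σx)² = 2340.17 − 2313.61 = 26.56; nΣy² − (Σy)² = 48081.95 − 42148.09 = 5933.86
r = 370.2 / √(26.56 × 5933.86) = 370.2 / 396.9928 ≈ 0.9325

0.9325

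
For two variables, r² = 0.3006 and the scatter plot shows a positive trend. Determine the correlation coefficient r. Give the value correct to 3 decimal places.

0.548

|r| = √0.3006 = 0.548
The association is positive, so r = 0.548.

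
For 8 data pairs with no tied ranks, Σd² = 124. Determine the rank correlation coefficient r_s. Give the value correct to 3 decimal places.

-0.476

ρ = 1 − 6Σd² / [n(n²−1)] = 1 − 6×124 / (8×63)
  = 1 − 744/504 = 1 − 1.4762 ≈ -0.476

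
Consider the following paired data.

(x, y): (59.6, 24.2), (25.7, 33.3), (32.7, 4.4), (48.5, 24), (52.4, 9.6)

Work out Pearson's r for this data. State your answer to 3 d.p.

-0.108

n = 5, Σx = 218.9, Σy = 95.5, Σx² = 10379.95, Σy² = 2382.05, Σxy = 4109.05
nΣxy − ΣxΣy = 20545.25 − 20904.95 = -359.7
nΣx² − (Σx)² = 51899.75 − 47917.21 = 3982.54; nΣy² − (Σy)² = 11910.25 − 9120.25 = 2790
r = -359.7 / √(3982.54 × 2790) = -359.7 / 3333.3597 ≈ -0.108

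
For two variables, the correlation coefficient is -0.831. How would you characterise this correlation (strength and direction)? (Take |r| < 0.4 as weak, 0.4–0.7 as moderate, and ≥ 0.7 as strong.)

r = -0.831 < 0 so the relationship is negative.
|r| = 0.831, which falls in the strong range.

strong negative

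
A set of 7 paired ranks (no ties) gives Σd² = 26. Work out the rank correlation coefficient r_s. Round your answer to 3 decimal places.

ρ = 1 − 6Σd² / [n(n²−1)] = 1 − 6×26 / (7×48)
  = 1 − 156/336 = 1 − 0.4643 ≈ 0.536

0.536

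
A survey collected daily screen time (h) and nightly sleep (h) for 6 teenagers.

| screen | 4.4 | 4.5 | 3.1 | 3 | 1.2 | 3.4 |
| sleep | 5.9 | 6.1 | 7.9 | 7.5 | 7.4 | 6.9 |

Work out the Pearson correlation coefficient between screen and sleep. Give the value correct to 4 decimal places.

-0.7214

n = 6, Σx = 19.6, Σy = 41.7, Σx² = 71.22, Σy² = 293.05, Σxy = 132.74
nΣxy − ΣxΣy = 796.44 − 817.32 = -20.88
nΣx² − (Σx)² = 427.32 − 384.16 = 43.16; nΣy² − (Σy)² = 1758.3 − 1738.89 = 19.41
r = -20.88 / √(43.16 × 19.41) = -20.88 / 28.9437 ≈ -0.7214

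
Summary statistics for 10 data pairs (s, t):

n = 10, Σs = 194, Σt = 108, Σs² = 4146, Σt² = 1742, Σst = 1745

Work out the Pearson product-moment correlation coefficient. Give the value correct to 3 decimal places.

-0.746

r = (nΣst − ΣsΣt) / √[(nΣs² − (Σs)²)(nΣt² − (Σt)²)]
Numerator: 10×1745 − 194×108 = -3502
Denominator: √[(41460 − 37636)(17420 − 11664)] = √[3824 × 5756] = 4691.5822
r = -3502 / 4691.5822 ≈ -0.746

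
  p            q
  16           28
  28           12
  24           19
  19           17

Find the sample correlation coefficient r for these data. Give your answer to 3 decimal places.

n = 4, Σp = 87, Σq = 76, Σp² = 1977, Σq² = 1578, Σpq = 1563
nΣpq − ΣpΣq = 6252 − 6612 = -360
nΣp² − (Σp)² = 7908 − 7569 = 339; nΣq² − (Σq)² = 6312 − 5776 = 536
r = -360 / √(339 × 536) = -360 / 426.2675 ≈ -0.845

-0.845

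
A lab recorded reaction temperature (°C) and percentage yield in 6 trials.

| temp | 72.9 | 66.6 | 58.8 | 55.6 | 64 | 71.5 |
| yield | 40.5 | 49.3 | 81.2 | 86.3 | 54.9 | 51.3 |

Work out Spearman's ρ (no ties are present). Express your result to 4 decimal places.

-0.9429

Rank temp: 6, 4, 2, 1, 3, 5
Rank yield: 1, 2, 5, 6, 4, 3
d = rank(temp) − rank(yield): 5, 2, -3, -5, -1, 2; Σd² = 68
ρ = 1 − 6Σd² / [n(n²−1)] = 1 − 6×68 / (6×35) = 1 − 408/210 ≈ -0.9429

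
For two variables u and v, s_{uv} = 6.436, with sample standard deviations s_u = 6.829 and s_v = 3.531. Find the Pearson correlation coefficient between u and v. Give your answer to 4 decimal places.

r = Cov(u,v) / (s_u · s_v) = 6.436 / (6.829 × 3.531)
  = 6.436 / 24.1132 ≈ 0.2669

0.2669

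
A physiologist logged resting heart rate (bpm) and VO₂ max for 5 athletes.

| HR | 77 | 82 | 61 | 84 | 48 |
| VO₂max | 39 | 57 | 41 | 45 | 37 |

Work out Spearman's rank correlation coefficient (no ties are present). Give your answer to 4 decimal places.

Rank HR: 3, 4, 2, 5, 1
Rank VO₂max: 2, 5, 3, 4, 1
d = rank(HR) − rank(VO₂max): 1, -1, -1, 1, 0; Σd² = 4
ρ = 1 − 6Σd² / [n(n²−1)] = 1 − 6×4 / (5×24) = 1 − 24/120 ≈ 0.8000

0.8000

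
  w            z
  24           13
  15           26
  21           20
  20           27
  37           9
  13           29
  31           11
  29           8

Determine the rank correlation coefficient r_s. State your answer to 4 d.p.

-0.9048

Rank w: 5, 2, 4, 3, 8, 1, 7, 6
Rank z: 4, 6, 5, 7, 2, 8, 3, 1
d = rank(w) − rank(z): 1, -4, -1, -4, 6, -7, 4, 5; Σd² = 160
ρ = 1 − 6Σd² / [n(n²−1)] = 1 − 6×160 / (8×63) = 1 − 960/504 ≈ -0.9048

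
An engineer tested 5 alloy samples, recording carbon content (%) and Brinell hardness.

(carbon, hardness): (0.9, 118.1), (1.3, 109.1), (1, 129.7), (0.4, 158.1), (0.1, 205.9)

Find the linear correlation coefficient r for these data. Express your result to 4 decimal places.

-0.9506

n = 5, Σx = 3.7, Σy = 720.9, Σx² = 3.67, Σy² = 110062.93, Σxy = 461.65
nΣxy − ΣxΣy = 2308.25 − 2667.33 = -359.08
nΣx² − (Σx)² = 18.35 − 13.69 = 4.66; nΣy² − (Σy)² = 550314.65 − 519696.81 = 30617.84
r = -359.08 / √(4.66 × 30617.84) = -359.08 / 377.7289 ≈ -0.9506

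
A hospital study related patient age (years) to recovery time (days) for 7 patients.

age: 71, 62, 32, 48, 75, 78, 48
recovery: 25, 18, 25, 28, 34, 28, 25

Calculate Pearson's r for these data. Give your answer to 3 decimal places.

0.297

n = 7, Σx = 414, Σy = 183, Σx² = 26226, Σy² = 4923, Σxy = 10969
nΣxy − ΣxΣy = 76783 − 75762 = 1021
nΣx² − (Σx)² = 183582 − 171396 = 12186; nΣy² − (Σy)² = 34461 − 33489 = 972
r = 1021 / √(12186 × 972) = 1021 / 3441.6264 ≈ 0.297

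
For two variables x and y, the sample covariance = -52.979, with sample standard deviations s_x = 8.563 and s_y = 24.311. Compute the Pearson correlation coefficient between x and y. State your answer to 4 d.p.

-0.2545

r = Cov(x,y) / (s_x · s_y) = -52.979 / (8.563 × 24.311)
  = -52.979 / 208.1751 ≈ -0.2545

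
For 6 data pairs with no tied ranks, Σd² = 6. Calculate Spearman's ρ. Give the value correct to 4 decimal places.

0.8286

ρ = 1 − 6Σd² / [n(n²−1)] = 1 − 6×6 / (6×35)
  = 1 − 36/210 = 1 − 0.17143 ≈ 0.8286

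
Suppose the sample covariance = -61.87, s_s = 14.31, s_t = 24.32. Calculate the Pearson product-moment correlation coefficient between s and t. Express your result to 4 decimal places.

r = Cov(s,t) / (s_s · s_t) = -61.87 / (14.31 × 24.32)
  = -61.87 / 348.0192 ≈ -0.1778

-0.1778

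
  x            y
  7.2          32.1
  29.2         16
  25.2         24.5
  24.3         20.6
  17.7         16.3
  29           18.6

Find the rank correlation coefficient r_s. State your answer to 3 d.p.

-0.600

Rank x: 1, 6, 4, 3, 2, 5
Rank y: 6, 1, 5, 4, 2, 3
d = rank(x) − rank(y): -5, 5, -1, -1, 0, 2; Σd² = 56
ρ = 1 − 6Σd² / [n(n²−1)] = 1 − 6×56 / (6×35) = 1 − 336/210 ≈ -0.600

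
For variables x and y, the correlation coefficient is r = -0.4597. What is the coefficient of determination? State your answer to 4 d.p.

0.2113

r² = (-0.4597)² = 0.2113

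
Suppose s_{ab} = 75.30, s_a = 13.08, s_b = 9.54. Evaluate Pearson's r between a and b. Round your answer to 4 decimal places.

r = Cov(a,b) / (s_a · s_b) = 75.30 / (13.08 × 9.54)
  = 75.30 / 124.7832 ≈ 0.6034

0.6034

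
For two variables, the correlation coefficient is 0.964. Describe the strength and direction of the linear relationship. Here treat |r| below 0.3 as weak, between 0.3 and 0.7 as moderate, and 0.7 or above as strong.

r = 0.964 > 0 so the relationship is positive.
|r| = 0.964, which falls in the strong range.

strong positive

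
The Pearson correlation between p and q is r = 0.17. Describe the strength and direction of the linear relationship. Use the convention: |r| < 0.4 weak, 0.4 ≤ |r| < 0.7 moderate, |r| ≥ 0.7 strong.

weak positive

r = 0.17 > 0 so the relationship is positive.
|r| = 0.17, which falls in the weak range.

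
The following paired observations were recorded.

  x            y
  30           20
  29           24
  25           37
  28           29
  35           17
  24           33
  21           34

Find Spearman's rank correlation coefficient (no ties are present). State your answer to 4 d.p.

Rank x: 6, 5, 3, 4, 7, 2, 1
Rank y: 2, 3, 7, 4, 1, 5, 6
d = rank(x) − rank(y): 4, 2, -4, 0, 6, -3, -5; Σd² = 106
ρ = 1 − 6Σd² / [n(n²−1)] = 1 − 6×106 / (7×48) = 1 − 636/336 ≈ -0.8929

-0.8929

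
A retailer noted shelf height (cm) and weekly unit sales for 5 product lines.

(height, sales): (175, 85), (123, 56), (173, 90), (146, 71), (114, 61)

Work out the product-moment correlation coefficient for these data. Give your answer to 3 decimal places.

0.960

n = 5, Σx = 731, Σy = 363, Σx² = 109995, Σy² = 27223, Σxy = 54653
nΣxy − ΣxΣy = 273265 − 265353 = 7912
nΣx² − (Σx)² = 549975 − 534361 = 15614; nΣy² − (Σy)² = 136115 − 131769 = 4346
r = 7912 / √(15614 × 4346) = 7912 / 8237.6237 ≈ 0.960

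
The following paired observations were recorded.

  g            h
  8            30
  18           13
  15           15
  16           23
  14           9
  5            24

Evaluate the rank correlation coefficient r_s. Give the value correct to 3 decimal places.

-0.543

Rank g: 2, 6, 4, 5, 3, 1
Rank h: 6, 2, 3, 4, 1, 5
d = rank(g) − rank(h): -4, 4, 1, 1, 2, -4; Σd² = 54
ρ = 1 − 6Σd² / [n(n²−1)] = 1 − 6×54 / (6×35) = 1 − 324/210 ≈ -0.543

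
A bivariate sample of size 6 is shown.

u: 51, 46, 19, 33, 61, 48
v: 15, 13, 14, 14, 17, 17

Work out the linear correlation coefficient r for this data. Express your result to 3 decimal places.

n = 6, Σu = 258, Σv = 90, Σu² = 12192, Σv² = 1364, Σuv = 3944
nΣuv − ΣuΣv = 23664 − 23220 = 444
nΣu² − (Σu)² = 73152 − 66564 = 6588; nΣv² − (Σv)² = 8184 − 8100 = 84
r = 444 / √(6588 × 84) = 444 / 743.9032 ≈ 0.597

0.597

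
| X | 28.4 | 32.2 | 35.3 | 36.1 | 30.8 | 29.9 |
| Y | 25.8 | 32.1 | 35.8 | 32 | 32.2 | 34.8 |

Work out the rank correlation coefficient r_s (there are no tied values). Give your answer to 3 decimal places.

0.200

Rank X: 1, 4, 5, 6, 3, 2
Rank Y: 1, 3, 6, 2, 4, 5
d = rank(X) − rank(Y): 0, 1, -1, 4, -1, -3; Σd² = 28
ρ = 1 − 6Σd² / [n(n²−1)] = 1 − 6×28 / (6×35) = 1 − 168/210 ≈ 0.200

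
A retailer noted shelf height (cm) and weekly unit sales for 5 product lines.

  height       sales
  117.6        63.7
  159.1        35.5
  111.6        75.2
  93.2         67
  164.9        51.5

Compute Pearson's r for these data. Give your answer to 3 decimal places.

-0.827

n = 5, Σx = 646.4, Σy = 292.9, Σx² = 87475.38, Σy² = 18114.23, Σxy = 36268.24
nΣxy − ΣxΣy = 181341.2 − 189330.56 = -7989.36
nΣx² − (Σx)² = 437376.9 − 417832.96 = 19543.94; nΣy² − (Σy)² = 90571.15 − 85790.41 = 4780.74
r = -7989.36 / √(19543.94 × 4780.74) = -7989.36 / 9666.1521 ≈ -0.827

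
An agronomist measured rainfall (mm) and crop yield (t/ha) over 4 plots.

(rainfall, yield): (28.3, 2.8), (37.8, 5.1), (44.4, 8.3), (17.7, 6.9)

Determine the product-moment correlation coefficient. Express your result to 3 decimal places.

0.269

n = 4, Σx = 128.2, Σy = 23.1, Σx² = 4514.38, Σy² = 150.35, Σxy = 762.67
nΣxy − ΣxΣy = 3050.68 − 2961.42 = 89.26
nΣx² − (Σx)² = 18057.52 − 16435.24 = 1622.28; nΣy² − (Σy)² = 601.4 − 533.61 = 67.79
r = 89.26 / √(1622.28 × 67.79) = 89.26 / 331.6238 ≈ 0.269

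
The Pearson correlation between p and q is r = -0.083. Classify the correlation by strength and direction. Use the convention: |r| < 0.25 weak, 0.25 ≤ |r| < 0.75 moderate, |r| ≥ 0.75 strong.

r = -0.083 < 0 so the relationship is negative.
|r| = 0.083, which falls in the weak range.

weak negative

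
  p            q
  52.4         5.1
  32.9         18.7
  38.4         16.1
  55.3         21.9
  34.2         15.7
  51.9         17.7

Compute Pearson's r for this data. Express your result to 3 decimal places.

-0.134

n = 6, Σp = 265.1, Σq = 95.2, Σp² = 12224.07, Σq² = 1674.3, Σpq = 4167.35
nΣpq − ΣpΣq = 25004.1 − 25237.52 = -233.42
nΣp² − (Σp)² = 73344.42 − 70278.01 = 3066.41; nΣq² − (Σq)² = 10045.8 − 9063.04 = 982.76
r = -233.42 / √(3066.41 × 982.76) = -233.42 / 1735.9565 ≈ -0.134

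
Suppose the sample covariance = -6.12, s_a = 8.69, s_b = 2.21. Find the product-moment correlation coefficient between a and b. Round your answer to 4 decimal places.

-0.3187

r = Cov(a,b) / (s_a · s_b) = -6.12 / (8.69 × 2.21)
  = -6.12 / 19.2049 ≈ -0.3187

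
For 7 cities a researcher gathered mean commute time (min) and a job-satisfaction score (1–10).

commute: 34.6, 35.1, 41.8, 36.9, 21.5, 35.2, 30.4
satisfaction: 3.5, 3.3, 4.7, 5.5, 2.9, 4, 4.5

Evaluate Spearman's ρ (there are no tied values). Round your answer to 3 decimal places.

0.714

Rank commute: 3, 4, 7, 6, 1, 5, 2
Rank satisfaction: 3, 2, 6, 7, 1, 4, 5
d = rank(commute) − rank(satisfaction): 0, 2, 1, -1, 0, 1, -3; Σd² = 16
ρ = 1 − 6Σd² / [n(n²−1)] = 1 − 6×16 / (7×48) = 1 − 96/336 ≈ 0.714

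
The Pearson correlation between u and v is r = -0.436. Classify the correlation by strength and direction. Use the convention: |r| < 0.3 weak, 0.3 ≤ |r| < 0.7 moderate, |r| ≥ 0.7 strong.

r = -0.436 < 0 so the relationship is negative.
|r| = 0.436, which falls in the moderate range.

moderate negative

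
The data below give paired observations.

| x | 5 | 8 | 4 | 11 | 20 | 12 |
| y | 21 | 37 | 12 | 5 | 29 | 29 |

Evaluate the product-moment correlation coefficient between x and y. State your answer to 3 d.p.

n = 6, Σx = 60, Σy = 133, Σx² = 770, Σy² = 3661, Σxy = 1432
nΣxy − ΣxΣy = 8592 − 7980 = 612
nΣx² − (Σx)² = 4620 − 3600 = 1020; nΣy² − (Σy)² = 21966 − 17689 = 4277
r = 612 / √(1020 × 4277) = 612 / 2088.6694 ≈ 0.293

0.293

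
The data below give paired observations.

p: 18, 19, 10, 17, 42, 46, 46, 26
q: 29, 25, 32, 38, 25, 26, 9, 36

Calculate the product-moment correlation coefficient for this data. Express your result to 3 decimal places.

-0.660

n = 8, Σp = 224, Σq = 220, Σp² = 7746, Σq² = 6612, Σpq = 5559
nΣpq − ΣpΣq = 44472 − 49280 = -4808
nΣp² − (Σp)² = 61968 − 50176 = 11792; nΣq² − (Σq)² = 52896 − 48400 = 4496
r = -4808 / √(11792 × 4496) = -4808 / 7281.2658 ≈ -0.660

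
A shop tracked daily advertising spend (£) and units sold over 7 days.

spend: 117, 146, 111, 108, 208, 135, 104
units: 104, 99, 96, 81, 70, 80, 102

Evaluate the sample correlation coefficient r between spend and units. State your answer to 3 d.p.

-0.653

n = 7, Σx = 929, Σy = 632, Σx² = 131295, Σy² = 58098, Σxy = 81994
nΣxy − ΣxΣy = 573958 − 587128 = -13170
nΣx² − (Σx)² = 919065 − 863041 = 56024; nΣy² − (Σy)² = 406686 − 399424 = 7262
r = -13170 / √(56024 × 7262) = -13170 / 20170.4310 ≈ -0.653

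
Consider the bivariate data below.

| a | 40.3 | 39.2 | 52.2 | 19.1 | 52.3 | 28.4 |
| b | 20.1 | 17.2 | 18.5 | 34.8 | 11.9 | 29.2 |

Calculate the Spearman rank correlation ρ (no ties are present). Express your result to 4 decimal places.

Rank a: 4, 3, 5, 1, 6, 2
Rank b: 4, 2, 3, 6, 1, 5
d = rank(a) − rank(b): 0, 1, 2, -5, 5, -3; Σd² = 64
ρ = 1 − 6Σd² / [n(n²−1)] = 1 − 6×64 / (6×35) = 1 − 384/210 ≈ -0.8286

-0.8286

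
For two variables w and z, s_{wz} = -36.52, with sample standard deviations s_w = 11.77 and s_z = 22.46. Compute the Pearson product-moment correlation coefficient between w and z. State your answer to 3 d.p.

-0.138

r = Cov(w,z) / (s_w · s_z) = -36.52 / (11.77 × 22.46)
  = -36.52 / 264.3542 ≈ -0.138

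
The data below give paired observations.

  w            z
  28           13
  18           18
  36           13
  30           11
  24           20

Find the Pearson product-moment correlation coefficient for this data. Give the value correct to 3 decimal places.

-0.723

n = 5, Σw = 136, Σz = 75, Σw² = 3880, Σz² = 1183, Σwz = 1966
nΣwz − ΣwΣz = 9830 − 10200 = -370
nΣw² − (Σw)² = 19400 − 18496 = 904; nΣz² − (Σz)² = 5915 − 5625 = 290
r = -370 / √(904 × 290) = -370 / 512.0156 ≈ -0.723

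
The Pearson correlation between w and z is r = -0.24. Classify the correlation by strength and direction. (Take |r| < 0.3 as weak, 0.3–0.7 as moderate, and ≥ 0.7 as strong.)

weak negative

r = -0.24 < 0 so the relationship is negative.
|r| = 0.24, which falls in the weak range.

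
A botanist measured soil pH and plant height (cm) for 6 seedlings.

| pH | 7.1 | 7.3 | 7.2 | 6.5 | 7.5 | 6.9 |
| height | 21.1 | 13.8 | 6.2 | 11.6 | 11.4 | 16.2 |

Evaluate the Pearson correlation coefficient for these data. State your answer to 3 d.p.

n = 6, Σx = 42.5, Σy = 80.3, Σx² = 301.65, Σy² = 1201.05, Σxy = 567.87
nΣxy − ΣxΣy = 3407.22 − 3412.75 = -5.53
nΣx² − (Σx)² = 1809.9 − 1806.25 = 3.65; nΣy² − (Σy)² = 7206.3 − 6448.09 = 758.21
r = -5.53 / √(3.65 × 758.21) = -5.53 / 52.6067 ≈ -0.105

-0.105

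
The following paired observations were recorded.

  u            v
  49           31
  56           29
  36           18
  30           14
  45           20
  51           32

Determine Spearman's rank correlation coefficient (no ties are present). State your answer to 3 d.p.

0.829

Rank u: 4, 6, 2, 1, 3, 5
Rank v: 5, 4, 2, 1, 3, 6
d = rank(u) − rank(v): -1, 2, 0, 0, 0, -1; Σd² = 6
ρ = 1 − 6Σd² / [n(n²−1)] = 1 − 6×6 / (6×35) = 1 − 36/210 ≈ 0.829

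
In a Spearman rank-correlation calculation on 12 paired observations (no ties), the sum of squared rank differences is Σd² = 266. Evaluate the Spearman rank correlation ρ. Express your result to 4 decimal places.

ρ = 1 − 6Σd² / [n(n²−1)] = 1 − 6×266 / (12×143)
  = 1 − 1596/1716 = 1 − 0.93007 ≈ 0.0699

0.0699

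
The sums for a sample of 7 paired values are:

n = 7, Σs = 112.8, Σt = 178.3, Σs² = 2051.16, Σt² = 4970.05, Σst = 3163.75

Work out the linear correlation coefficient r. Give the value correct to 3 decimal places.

0.919

r = (nΣst − ΣsΣt) / √[(nΣs² − (Σs)²)(nΣt² − (Σt)²)]
Numerator: 7×3163.75 − 112.8×178.3 = 2034.01
Denominator: √[(14358.12 − 12723.84)(34790.35 − 31790.89)] = √[1634.28 × 2999.46] = 2214.0365
r = 2034.01 / 2214.0365 ≈ 0.919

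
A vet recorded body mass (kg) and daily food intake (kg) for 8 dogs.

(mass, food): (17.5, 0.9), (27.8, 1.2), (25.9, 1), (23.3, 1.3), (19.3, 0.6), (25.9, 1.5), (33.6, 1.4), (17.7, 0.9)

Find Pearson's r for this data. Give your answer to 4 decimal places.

0.7277

n = 8, Σx = 191, Σy = 8.8, Σx² = 4778.34, Σy² = 10.32, Σxy = 218.7
nΣxy − ΣxΣy = 1749.6 − 1680.8 = 68.8
nΣx² − (Σx)² = 38226.72 − 36481 = 1745.72; nΣy² − (Σy)² = 82.56 − 77.44 = 5.12
r = 68.8 / √(1745.72 × 5.12) = 68.8 / 94.5415 ≈ 0.7277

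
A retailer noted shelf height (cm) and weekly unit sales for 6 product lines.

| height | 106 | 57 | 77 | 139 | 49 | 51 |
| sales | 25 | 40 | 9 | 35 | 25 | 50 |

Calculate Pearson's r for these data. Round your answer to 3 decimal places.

n = 6, Σx = 479, Σy = 184, Σx² = 44737, Σy² = 6656, Σxy = 14263
nΣxy − ΣxΣy = 85578 − 88136 = -2558
nΣx² − (Σx)² = 268422 − 229441 = 38981; nΣy² − (Σy)² = 39936 − 33856 = 6080
r = -2558 / √(38981 × 6080) = -2558 / 15394.9498 ≈ -0.166

-0.166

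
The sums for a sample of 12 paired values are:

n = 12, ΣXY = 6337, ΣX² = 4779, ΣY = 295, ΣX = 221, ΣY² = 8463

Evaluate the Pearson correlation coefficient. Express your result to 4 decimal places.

0.9758

r = (nΣXY − ΣXΣY) / √[(nΣX² − (ΣX)²)(nΣY² − (ΣY)²)]
Numerator: 12×6337 − 221×295 = 10849
Denominator: √[(57348 − 48841)(101556 − 87025)] = √[8507 × 14531] = 11118.2380
r = 10849 / 11118.2380 ≈ 0.9758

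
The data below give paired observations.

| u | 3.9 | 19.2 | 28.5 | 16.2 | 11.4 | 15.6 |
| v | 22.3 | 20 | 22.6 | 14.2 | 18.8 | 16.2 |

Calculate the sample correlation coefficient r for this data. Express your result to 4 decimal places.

0.0687

n = 6, Σu = 94.8, Σv = 114.1, Σu² = 1831.86, Σv² = 2225.57, Σuv = 1812.15
nΣuv − ΣuΣv = 10872.9 − 10816.68 = 56.22
nΣu² − (Σu)² = 10991.16 − 8987.04 = 2004.12; nΣv² − (Σv)² = 13353.42 − 13018.81 = 334.61
r = 56.22 / √(2004.12 × 334.61) = 56.22 / 818.9008 ≈ 0.0687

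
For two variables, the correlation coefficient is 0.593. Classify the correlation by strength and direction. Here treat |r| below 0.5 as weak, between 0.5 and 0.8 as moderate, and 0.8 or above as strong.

r = 0.593 > 0 so the relationship is positive.
|r| = 0.593, which falls in the moderate range.

moderate positive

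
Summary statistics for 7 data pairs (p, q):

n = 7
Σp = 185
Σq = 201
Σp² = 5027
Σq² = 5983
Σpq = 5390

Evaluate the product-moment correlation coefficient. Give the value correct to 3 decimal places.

r = (nΣpq − ΣpΣq) / √[(nΣp² − (Σp)²)(nΣq² − (Σq)²)]
Numerator: 7×5390 − 185×201 = 545
Denominator: √[(35189 − 34225)(41881 − 40401)] = √[964 × 1480] = 1194.4539
r = 545 / 1194.4539 ≈ 0.456

0.456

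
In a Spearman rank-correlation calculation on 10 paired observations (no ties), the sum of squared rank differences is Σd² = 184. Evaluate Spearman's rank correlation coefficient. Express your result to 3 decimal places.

ρ = 1 − 6Σd² / [n(n²−1)] = 1 − 6×184 / (10×99)
  = 1 − 1104/990 = 1 − 1.1152 ≈ -0.115

-0.115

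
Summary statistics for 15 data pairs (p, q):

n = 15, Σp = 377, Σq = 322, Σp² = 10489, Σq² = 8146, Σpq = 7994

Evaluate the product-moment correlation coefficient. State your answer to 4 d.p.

r = (nΣpq − ΣpΣq) / √[(nΣp² − (Σp)²)(nΣq² − (Σq)²)]
Numerator: 15×7994 − 377×322 = -1484
Denominator: √[(157335 − 142129)(122190 − 103684)] = √[15206 × 18506] = 16775.0480
r = -1484 / 16775.0480 ≈ -0.0885

-0.0885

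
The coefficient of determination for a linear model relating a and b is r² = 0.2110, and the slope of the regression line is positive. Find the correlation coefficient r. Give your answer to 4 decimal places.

0.4593

|r| = √0.2110 = 0.4593
The association is positive, so r = 0.4593.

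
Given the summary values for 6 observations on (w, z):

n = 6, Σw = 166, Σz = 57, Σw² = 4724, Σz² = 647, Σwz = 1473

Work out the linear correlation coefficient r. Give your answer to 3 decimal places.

-0.884

r = (nΣwz − ΣwΣz) / √[(nΣw² − (Σw)²)(nΣz² − (Σz)²)]
Numerator: 6×1473 − 166×57 = -624
Denominator: √[(28344 − 27556)(3882 − 3249)] = √[788 × 633] = 706.2606
r = -624 / 706.2606 ≈ -0.884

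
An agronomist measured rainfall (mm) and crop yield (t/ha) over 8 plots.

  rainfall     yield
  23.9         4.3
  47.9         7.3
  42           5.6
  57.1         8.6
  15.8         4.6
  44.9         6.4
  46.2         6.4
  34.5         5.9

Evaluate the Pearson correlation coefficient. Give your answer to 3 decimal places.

n = 8, Σx = 312.3, Σy = 49.1, Σx² = 13480.37, Σy² = 314.99, Σxy = 2037.97
nΣxy − ΣxΣy = 16303.76 − 15333.93 = 969.83
nΣx² − (Σx)² = 107842.96 − 97531.29 = 10311.67; nΣy² − (Σy)² = 2519.92 − 2410.81 = 109.11
r = 969.83 / √(10311.67 × 109.11) = 969.83 / 1060.7103 ≈ 0.914

0.914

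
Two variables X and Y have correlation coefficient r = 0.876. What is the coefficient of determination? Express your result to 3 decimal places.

0.767

r² = (0.876)² = 0.767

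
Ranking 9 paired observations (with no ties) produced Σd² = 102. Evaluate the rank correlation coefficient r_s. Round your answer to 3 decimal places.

ρ = 1 − 6Σd² / [n(n²−1)] = 1 − 6×102 / (9×80)
  = 1 − 612/720 = 1 − 0.8500 ≈ 0.150

0.150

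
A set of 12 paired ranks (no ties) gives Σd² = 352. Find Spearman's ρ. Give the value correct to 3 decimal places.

ρ = 1 − 6Σd² / [n(n²−1)] = 1 − 6×352 / (12×143)
  = 1 − 2112/1716 = 1 − 1.2308 ≈ -0.231

-0.231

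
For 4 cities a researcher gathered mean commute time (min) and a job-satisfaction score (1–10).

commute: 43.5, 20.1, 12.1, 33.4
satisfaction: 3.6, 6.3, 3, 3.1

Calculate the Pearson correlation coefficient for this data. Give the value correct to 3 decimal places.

-0.205

n = 4, Σx = 109.1, Σy = 16, Σx² = 3558.23, Σy² = 71.26, Σxy = 423.07
nΣxy − ΣxΣy = 1692.28 − 1745.6 = -53.32
nΣx² − (Σx)² = 14232.92 − 11902.81 = 2330.11; nΣy² − (Σy)² = 285.04 − 256 = 29.04
r = -53.32 / √(2330.11 × 29.04) = -53.32 / 260.1277 ≈ -0.205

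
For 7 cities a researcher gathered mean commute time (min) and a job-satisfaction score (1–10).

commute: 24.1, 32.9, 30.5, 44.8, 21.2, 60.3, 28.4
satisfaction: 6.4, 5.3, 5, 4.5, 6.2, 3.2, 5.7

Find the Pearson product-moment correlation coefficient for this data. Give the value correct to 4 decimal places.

-0.9701

n = 7, Σx = 242.2, Σy = 36.3, Σx² = 9492.6, Σy² = 195.47, Σxy = 1168.99
nΣxy − ΣxΣy = 8182.93 − 8791.86 = -608.93
nΣx² − (Σx)² = 66448.2 − 58660.84 = 7787.36; nΣy² − (Σy)² = 1368.29 − 1317.69 = 50.6
r = -608.93 / √(7787.36 × 50.6) = -608.93 / 627.7264 ≈ -0.9701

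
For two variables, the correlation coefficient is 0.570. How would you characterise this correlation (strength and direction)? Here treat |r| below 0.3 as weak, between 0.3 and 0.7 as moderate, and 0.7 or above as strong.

moderate positive

r = 0.570 > 0 so the relationship is positive.
|r| = 0.570, which falls in the moderate range.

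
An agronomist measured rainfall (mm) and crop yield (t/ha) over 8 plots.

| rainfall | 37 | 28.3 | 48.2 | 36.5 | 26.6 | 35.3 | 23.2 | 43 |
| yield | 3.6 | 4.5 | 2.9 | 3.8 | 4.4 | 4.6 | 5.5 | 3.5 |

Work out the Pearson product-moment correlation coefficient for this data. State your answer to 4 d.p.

-0.9115

n = 8, Σx = 278.1, Σy = 32.8, Σx² = 10166.27, Σy² = 139.08, Σxy = 1096.55
nΣxy − ΣxΣy = 8772.4 − 9121.68 = -349.28
nΣx² − (Σx)² = 81330.16 − 77339.61 = 3990.55; nΣy² − (Σy)² = 1112.64 − 1075.84 = 36.8
r = -349.28 / √(3990.55 × 36.8) = -349.28 / 383.2130 ≈ -0.9115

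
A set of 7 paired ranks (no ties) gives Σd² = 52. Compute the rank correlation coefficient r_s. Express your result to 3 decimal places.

0.071

ρ = 1 − 6Σd² / [n(n²−1)] = 1 − 6×52 / (7×48)
  = 1 − 312/336 = 1 − 0.9286 ≈ 0.071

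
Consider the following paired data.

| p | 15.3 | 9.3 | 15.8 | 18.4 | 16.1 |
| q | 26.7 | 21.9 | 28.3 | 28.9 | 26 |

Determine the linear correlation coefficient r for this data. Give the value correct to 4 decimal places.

n = 5, Σp = 74.9, Σq = 131.8, Σp² = 1167.99, Σq² = 3504.6, Σpq = 2009.68
nΣpq − ΣpΣq = 10048.4 − 9871.82 = 176.58
nΣp² − (Σp)² = 5839.95 − 5610.01 = 229.94; nΣq² − (Σq)² = 17523 − 17371.24 = 151.76
r = 176.58 / √(229.94 × 151.76) = 176.58 / 186.8039 ≈ 0.9453

0.9453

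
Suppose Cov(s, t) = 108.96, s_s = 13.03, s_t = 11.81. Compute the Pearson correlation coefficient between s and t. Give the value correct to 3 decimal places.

0.708

r = Cov(s,t) / (s_s · s_t) = 108.96 / (13.03 × 11.81)
  = 108.96 / 153.8843 ≈ 0.708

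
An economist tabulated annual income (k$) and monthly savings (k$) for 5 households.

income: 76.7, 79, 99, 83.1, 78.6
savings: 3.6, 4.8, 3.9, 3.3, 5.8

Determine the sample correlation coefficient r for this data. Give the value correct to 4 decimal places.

n = 5, Σx = 416.4, Σy = 21.4, Σx² = 35008.46, Σy² = 95.74, Σxy = 1771.53
nΣxy − ΣxΣy = 8857.65 − 8910.96 = -53.31
nΣx² − (Σx)² = 175042.3 − 173388.96 = 1653.34; nΣy² − (Σy)² = 478.7 − 457.96 = 20.74
r = -53.31 / √(1653.34 × 20.74) = -53.31 / 185.1763 ≈ -0.2879

-0.2879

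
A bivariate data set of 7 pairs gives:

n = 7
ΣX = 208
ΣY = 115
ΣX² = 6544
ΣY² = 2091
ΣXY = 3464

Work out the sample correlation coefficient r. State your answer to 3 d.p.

0.173

r = (nΣXY − ΣXΣY) / √[(nΣX² − (ΣX)²)(nΣY² − (ΣY)²)]
Numerator: 7×3464 − 208×115 = 328
Denominator: √[(45808 − 43264)(14637 − 13225)] = √[2544 × 1412] = 1895.2910
r = 328 / 1895.2910 ≈ 0.173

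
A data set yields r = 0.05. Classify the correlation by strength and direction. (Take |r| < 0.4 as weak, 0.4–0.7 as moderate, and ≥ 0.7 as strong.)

r = 0.05 > 0 so the relationship is positive.
|r| = 0.05, which falls in the weak range.

weak positive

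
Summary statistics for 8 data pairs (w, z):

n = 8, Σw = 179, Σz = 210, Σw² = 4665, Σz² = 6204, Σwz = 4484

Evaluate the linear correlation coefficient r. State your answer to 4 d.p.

-0.3179

r = (nΣwz − ΣwΣz) / √[(nΣw² − (Σw)²)(nΣz² − (Σz)²)]
Numerator: 8×4484 − 179×210 = -1718
Denominator: √[(37320 − 32041)(49632 − 44100)] = √[5279 × 5532] = 5404.0196
r = -1718 / 5404.0196 ≈ -0.3179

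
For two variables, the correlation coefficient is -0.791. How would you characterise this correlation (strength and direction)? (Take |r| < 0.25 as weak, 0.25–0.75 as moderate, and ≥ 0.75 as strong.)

strong negative

r = -0.791 < 0 so the relationship is negative.
|r| = 0.791, which falls in the strong range.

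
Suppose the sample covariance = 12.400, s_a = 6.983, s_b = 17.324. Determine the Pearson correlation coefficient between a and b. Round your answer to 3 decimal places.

r = Cov(a,b) / (s_a · s_b) = 12.400 / (6.983 × 17.324)
  = 12.400 / 120.9735 ≈ 0.103

0.103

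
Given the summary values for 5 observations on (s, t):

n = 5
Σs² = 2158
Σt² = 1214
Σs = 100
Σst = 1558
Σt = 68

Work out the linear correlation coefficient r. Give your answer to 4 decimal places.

r = (nΣst − ΣsΣt) / √[(nΣs² − (Σs)²)(nΣt² − (Σt)²)]
Numerator: 5×1558 − 100×68 = 990
Denominator: √[(10790 − 10000)(6070 − 4624)] = √[790 × 1446] = 1068.8031
r = 990 / 1068.8031 ≈ 0.9263

0.9263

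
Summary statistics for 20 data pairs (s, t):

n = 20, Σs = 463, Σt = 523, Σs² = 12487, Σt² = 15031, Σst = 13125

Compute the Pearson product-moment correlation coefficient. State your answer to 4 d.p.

r = (nΣst − ΣsΣt) / √[(nΣs² − (Σs)²)(nΣt² − (Σt)²)]
Numerator: 20×13125 − 463×523 = 20351
Denominator: √[(249740 − 214369)(300620 − 273529)] = √[35371 × 27091] = 30955.3834
r = 20351 / 30955.3834 ≈ 0.6574

0.6574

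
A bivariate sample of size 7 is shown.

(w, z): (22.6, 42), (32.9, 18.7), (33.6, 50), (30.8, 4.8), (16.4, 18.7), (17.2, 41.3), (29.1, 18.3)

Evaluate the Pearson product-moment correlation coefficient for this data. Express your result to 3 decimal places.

n = 7, Σw = 182.6, Σz = 193.8, Σw² = 5082.38, Σz² = 7027, Σwz = 4941.84
nΣwz − ΣwΣz = 34592.88 − 35387.88 = -795
nΣw² − (Σw)² = 35576.66 − 33342.76 = 2233.9; nΣz² − (Σz)² = 49189 − 37558.44 = 11630.56
r = -795 / √(2233.9 × 11630.56) = -795 / 5097.2059 ≈ -0.156

-0.156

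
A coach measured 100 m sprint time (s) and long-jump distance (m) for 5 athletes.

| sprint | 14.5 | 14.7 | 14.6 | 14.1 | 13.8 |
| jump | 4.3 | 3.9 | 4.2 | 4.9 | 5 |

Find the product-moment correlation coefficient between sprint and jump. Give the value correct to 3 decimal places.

-0.969

n = 5, Σx = 71.7, Σy = 22.3, Σx² = 1028.75, Σy² = 100.35, Σxy = 319.09
nΣxy − ΣxΣy = 1595.45 − 1598.91 = -3.46
nΣx² − (Σx)² = 5143.75 − 5140.89 = 2.86; nΣy² − (Σy)² = 501.75 − 497.29 = 4.46
r = -3.46 / √(2.86 × 4.46) = -3.46 / 3.5715 ≈ -0.969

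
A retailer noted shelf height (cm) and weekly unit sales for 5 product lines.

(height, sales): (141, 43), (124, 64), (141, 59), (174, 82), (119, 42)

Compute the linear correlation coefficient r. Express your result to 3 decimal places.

0.731

n = 5, Σx = 699, Σy = 290, Σx² = 99575, Σy² = 17914, Σxy = 41584
nΣxy − ΣxΣy = 207920 − 202710 = 5210
nΣx² − (Σx)² = 497875 − 488601 = 9274; nΣy² − (Σy)² = 89570 − 84100 = 5470
r = 5210 / √(9274 × 5470) = 5210 / 7122.4139 ≈ 0.731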